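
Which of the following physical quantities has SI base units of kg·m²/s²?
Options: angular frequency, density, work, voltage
Checking the SI base units of each option:
  angular frequency (ω = 2πf): 1/s  ✗
  density (ρ = m/V): kg/m³  ✗
  work (W = Fd): kg·m²/s²  ✓ matches
  voltage (V = IR): kg·m²/(s³·A)  ✗

Only work has units kg·m²/s².

Answer: work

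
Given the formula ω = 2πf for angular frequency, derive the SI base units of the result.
Units of each symbol in ω = 2πf:
  f (frequency): 1/s
  The factor 2π is dimensionless.

Multiplying the contributions: [1/s]
Adding exponents of each base unit: s: -1
SI base units of angular frequency: 1/s

Answer: 1/s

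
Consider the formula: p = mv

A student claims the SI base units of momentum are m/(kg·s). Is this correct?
Units of each symbol in p = mv:
  m (mass): kg
  v (velocity): m/s

Multiplying the contributions: [kg] · [m/s]
Adding exponents of each base unit: kg: 1, m: 1, s: -1
SI base units of momentum: kg·m/s

The claimed units m/(kg·s) (exponents kg: -1, m: 1, s: -1) do not match the derived units kg·m/s (exponents kg: 1, m: 1, s: -1), so the claim is incorrect.

Answer: No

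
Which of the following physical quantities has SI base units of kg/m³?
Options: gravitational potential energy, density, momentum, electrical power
Checking the SI base units of each option:
  gravitational potential energy (U = -GMm/r): kg·m²/s²  ✗
  density (ρ = m/V): kg/m³  ✓ matches
  momentum (p = mv): kg·m/s  ✗
  electrical power (P = IV): kg·m²/s³  ✗

Only density has units kg/m³.

Answer: density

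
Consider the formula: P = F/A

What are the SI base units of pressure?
Units of each symbol in P = F/A:
  F (force): kg·m/s²
  A (area): m²  → in the denominator, contributes 1/m²

Multiplying the contributions: [kg·m/s²] · [1/m²]
Adding exponents of each base unit: kg: 1, m: -1, s: -2
SI base units of pressure: kg/(m·s²)

Answer: kg/(m·s²)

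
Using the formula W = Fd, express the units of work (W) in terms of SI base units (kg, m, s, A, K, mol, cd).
Units of each symbol in W = Fd:
  F (force): kg·m/s²
  d (displacement): m

Multiplying the contributions: [kg·m/s²] · [m]
Adding exponents of each base unit: kg: 1, m: 2, s: -2
SI base units of work: kg·m²/s²

Answer: kg·m²/s²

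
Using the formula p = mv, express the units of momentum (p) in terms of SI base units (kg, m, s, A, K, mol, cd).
Units of each symbol in p = mv:
  m (mass): kg
  v (velocity): m/s

Multiplying the contributions: [kg] · [m/s]
Adding exponents of each base unit: kg: 1, m: 1, s: -1
SI base units of momentum: kg·m/s

Answer: kg·m/s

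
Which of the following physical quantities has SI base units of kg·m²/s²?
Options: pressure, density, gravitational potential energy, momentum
Checking the SI base units of each option:
  pressure (P = F/A): kg/(m·s²)  ✗
  density (ρ = m/V): kg/m³  ✗
  gravitational potential energy (U = -GMm/r): kg·m²/s²  ✓ matches
  momentum (p = mv): kg·m/s  ✗

Only gravitational potential energy has units kg·m²/s².

Answer: gravitational potential energy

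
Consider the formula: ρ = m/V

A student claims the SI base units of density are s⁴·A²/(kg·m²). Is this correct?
Units of each symbol in ρ = m/V:
  m (mass): kg
  V (volume): m³  → in the denominator, contributes 1/m³

Multiplying the contributions: [kg] · [1/m³]
Adding exponents of each base unit: kg: 1, m: -3
SI base units of density: kg/m³

The claimed units s⁴·A²/(kg·m²) (exponents kg: -1, m: -2, s: 4, A: 2) do not match the derived units kg/m³ (exponents kg: 1, m: -3), so the claim is incorrect.

Answer: No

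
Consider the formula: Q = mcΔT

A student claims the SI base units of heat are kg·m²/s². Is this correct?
Units of each symbol in Q = mcΔT:
  m (mass): kg
  c (specific heat capacity, in J/(kg·K)): m²/(s²·K)
  ΔT (temperature change): K

Multiplying the contributions: [kg] · [m²/(s²·K)] · [K]
Adding exponents of each base unit: kg: 1, m: 2, s: -2
SI base units of heat: kg·m²/s²

The claimed units kg·m²/s² match the derived units, so the claim is correct.

Answer: Yes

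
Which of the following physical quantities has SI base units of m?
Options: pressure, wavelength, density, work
Checking the SI base units of each option:
  pressure (P = F/A): kg/(m·s²)  ✗
  wavelength (λ = v/f): m  ✓ matches
  density (ρ = m/V): kg/m³  ✗
  work (W = Fd): kg·m²/s²  ✗

Only wavelength has units m.

Answer: wavelength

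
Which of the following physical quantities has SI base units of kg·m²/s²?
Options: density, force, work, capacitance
Checking the SI base units of each option:
  density (ρ = m/V): kg/m³  ✗
  force (F = ma): kg·m/s²  ✗
  work (W = Fd): kg·m²/s²  ✓ matches
  capacitance (C = Q/V): s⁴·A²/(kg·m²)  ✗

Only work has units kg·m²/s².

Answer: work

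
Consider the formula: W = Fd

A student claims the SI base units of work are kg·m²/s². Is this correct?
Units of each symbol in W = Fd:
  F (force): kg·m/s²
  d (displacement): m

Multiplying the contributions: [kg·m/s²] · [m]
Adding exponents of each base unit: kg: 1, m: 2, s: -2
SI base units of work: kg·m²/s²

The claimed units kg·m²/s² match the derived units, so the claim is correct.

Answer: Yes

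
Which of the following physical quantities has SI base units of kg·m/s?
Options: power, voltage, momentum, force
Checking the SI base units of each option:
  power (P = W/t): kg·m²/s³  ✗
  voltage (V = IR): kg·m²/(s³·A)  ✗
  momentum (p = mv): kg·m/s  ✓ matches
  force (F = ma): kg·m/s²  ✗

Only momentum has units kg·m/s.

Answer: momentum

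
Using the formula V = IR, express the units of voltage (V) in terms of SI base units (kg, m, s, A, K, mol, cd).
Units of each symbol in V = IR:
  I (current): A
  R (resistance, in ohms): kg·m²/(s³·A²)

Multiplying the contributions: [A] · [kg·m²/(s³·A²)]
Adding exponents of each base unit: kg: 1, m: 2, s: -3, A: -1
SI base units of voltage: kg·m²/(s³·A)

Answer: kg·m²/(s³·A)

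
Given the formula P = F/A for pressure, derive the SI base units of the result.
Units of each symbol in P = F/A:
  F (force): kg·m/s²
  A (area): m²  → in the denominator, contributes 1/m²

Multiplying the contributions: [kg·m/s²] · [1/m²]
Adding exponents of each base unit: kg: 1, m: -1, s: -2
SI base units of pressure: kg/(m·s²)

Answer: kg/(m·s²)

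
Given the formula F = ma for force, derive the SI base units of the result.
Units of each symbol in F = ma:
  m (mass): kg
  a (acceleration): m/s²

Multiplying the contributions: [kg] · [m/s²]
Adding exponents of each base unit: kg: 1, m: 1, s: -2
SI base units of force: kg·m/s²

Answer: kg·m/s²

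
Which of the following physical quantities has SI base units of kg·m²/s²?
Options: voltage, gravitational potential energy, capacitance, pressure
Checking the SI base units of each option:
  voltage (V = IR): kg·m²/(s³·A)  ✗
  gravitational potential energy (U = -GMm/r): kg·m²/s²  ✓ matches
  capacitance (C = Q/V): s⁴·A²/(kg·m²)  ✗
  pressure (P = F/A): kg/(m·s²)  ✗

Only gravitational potential energy has units kg·m²/s².

Answer: gravitational potential energy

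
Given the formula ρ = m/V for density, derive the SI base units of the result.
Units of each symbol in ρ = m/V:
  m (mass): kg
  V (volume): m³  → in the denominator, contributes 1/m³

Multiplying the contributions: [kg] · [1/m³]
Adding exponents of each base unit: kg: 1, m: -3
SI base units of density: kg/m³

Answer: kg/m³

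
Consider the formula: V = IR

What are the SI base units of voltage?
Units of each symbol in V = IR:
  I (current): A
  R (resistance, in ohms): kg·m²/(s³·A²)

Multiplying the contributions: [A] · [kg·m²/(s³·A²)]
Adding exponents of each base unit: kg: 1, m: 2, s: -3, A: -1
SI base units of voltage: kg·m²/(s³·A)

Answer: kg·m²/(s³·A)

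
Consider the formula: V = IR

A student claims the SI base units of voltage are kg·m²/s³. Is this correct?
Units of each symbol in V = IR:
  I (current): A
  R (resistance, in ohms): kg·m²/(s³·A²)

Multiplying the contributions: [A] · [kg·m²/(s³·A²)]
Adding exponents of each base unit: kg: 1, m: 2, s: -3, A: -1
SI base units of voltage: kg·m²/(s³·A)

The claimed units kg·m²/s³ (exponents kg: 1, m: 2, s: -3) do not match the derived units kg·m²/(s³·A) (exponents kg: 1, m: 2, s: -3, A: -1), so the claim is incorrect.

Answer: No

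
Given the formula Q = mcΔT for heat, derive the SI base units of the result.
Units of each symbol in Q = mcΔT:
  m (mass): kg
  c (specific heat capacity, in J/(kg·K)): m²/(s²·K)
  ΔT (temperature change): K

Multiplying the contributions: [kg] · [m²/(s²·K)] · [K]
Adding exponents of each base unit: kg: 1, m: 2, s: -2
SI base units of heat: kg·m²/s²

Answer: kg·m²/s²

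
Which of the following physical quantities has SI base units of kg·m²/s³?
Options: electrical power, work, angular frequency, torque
Checking the SI base units of each option:
  electrical power (P = IV): kg·m²/s³  ✓ matches
  work (W = Fd): kg·m²/s²  ✗
  angular frequency (ω = 2πf): 1/s  ✗
  torque (τ = Fr): kg·m²/s²  ✗

Only electrical power has units kg·m²/s³.

Answer: electrical power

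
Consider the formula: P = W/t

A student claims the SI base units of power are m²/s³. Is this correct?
Units of each symbol in P = W/t:
  W (work): kg·m²/s²
  t (time): s  → in the denominator, contributes 1/s

Multiplying the contributions: [kg·m²/s²] · [1/s]
Adding exponents of each base unit: kg: 1, m: 2, s: -3
SI base units of power: kg·m²/s³

The claimed units m²/s³ (exponents m: 2, s: -3) do not match the derived units kg·m²/s³ (exponents kg: 1, m: 2, s: -3), so the claim is incorrect.

Answer: No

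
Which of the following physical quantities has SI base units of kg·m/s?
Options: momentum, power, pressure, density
Checking the SI base units of each option:
  momentum (p = mv): kg·m/s  ✓ matches
  power (P = W/t): kg·m²/s³  ✗
  pressure (P = F/A): kg/(m·s²)  ✗
  density (ρ = m/V): kg/m³  ✗

Only momentum has units kg·m/s.

Answer: momentum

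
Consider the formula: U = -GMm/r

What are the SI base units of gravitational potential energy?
Units of each symbol in U = -GMm/r:
  G (gravitational constant): m³/(kg·s²)
  M (mass): kg
  m (mass): kg
  r (distance): m  → in the denominator, contributes 1/m
  The minus sign does not affect the units.

Multiplying the contributions: [m³/(kg·s²)] · [kg] · [kg] · [1/m]
Adding exponents of each base unit: kg: 1, m: 2, s: -2
SI base units of gravitational potential energy: kg·m²/s²

Answer: kg·m²/s²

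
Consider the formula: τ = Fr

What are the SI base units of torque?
Units of each symbol in τ = Fr:
  F (force): kg·m/s²
  r (lever arm): m

Multiplying the contributions: [kg·m/s²] · [m]
Adding exponents of each base unit: kg: 1, m: 2, s: -2
SI base units of torque: kg·m²/s²

Answer: kg·m²/s²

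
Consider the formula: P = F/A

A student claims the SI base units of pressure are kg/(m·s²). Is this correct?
Units of each symbol in P = F/A:
  F (force): kg·m/s²
  A (area): m²  → in the denominator, contributes 1/m²

Multiplying the contributions: [kg·m/s²] · [1/m²]
Adding exponents of each base unit: kg: 1, m: -1, s: -2
SI base units of pressure: kg/(m·s²)

The claimed units kg/(m·s²) match the derived units, so the claim is correct.

Answer: Yes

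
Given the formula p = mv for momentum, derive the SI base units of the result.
Units of each symbol in p = mv:
  m (mass): kg
  v (velocity): m/s

Multiplying the contributions: [kg] · [m/s]
Adding exponents of each base unit: kg: 1, m: 1, s: -1
SI base units of momentum: kg·m/s

Answer: kg·m/s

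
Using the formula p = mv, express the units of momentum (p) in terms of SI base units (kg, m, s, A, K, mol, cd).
Units of each symbol in p = mv:
  m (mass): kg
  v (velocity): m/s

Multiplying the contributions: [kg] · [m/s]
Adding exponents of each base unit: kg: 1, m: 1, s: -1
SI base units of momentum: kg·m/s

Answer: kg·m/s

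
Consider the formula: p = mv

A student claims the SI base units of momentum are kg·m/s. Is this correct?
Units of each symbol in p = mv:
  m (mass): kg
  v (velocity): m/s

Multiplying the contributions: [kg] · [m/s]
Adding exponents of each base unit: kg: 1, m: 1, s: -1
SI base units of momentum: kg·m/s

The claimed units kg·m/s match the derived units, so the claim is correct.

Answer: Yes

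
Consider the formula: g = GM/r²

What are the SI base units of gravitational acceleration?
Units of each symbol in g = GM/r²:
  G (gravitational constant): m³/(kg·s²)
  M (mass): kg
  r (distance): m  → to the power 2 in the denominator, contributes 1/m²

Multiplying the contributions: [m³/(kg·s²)] · [kg] · [1/m²]
Adding exponents of each base unit: m: 1, s: -2
SI base units of gravitational acceleration: m/s²

Answer: m/s²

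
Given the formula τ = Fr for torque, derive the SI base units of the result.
Units of each symbol in τ = Fr:
  F (force): kg·m/s²
  r (lever arm): m

Multiplying the contributions: [kg·m/s²] · [m]
Adding exponents of each base unit: kg: 1, m: 2, s: -2
SI base units of torque: kg·m²/s²

Answer: kg·m²/s²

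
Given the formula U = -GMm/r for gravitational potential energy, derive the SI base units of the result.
Units of each symbol in U = -GMm/r:
  G (gravitational constant): m³/(kg·s²)
  M (mass): kg
  m (mass): kg
  r (distance): m  → in the denominator, contributes 1/m
  The minus sign does not affect the units.

Multiplying the contributions: [m³/(kg·s²)] · [kg] · [kg] · [1/m]
Adding exponents of each base unit: kg: 1, m: 2, s: -2
SI base units of gravitational potential energy: kg·m²/s²

Answer: kg·m²/s²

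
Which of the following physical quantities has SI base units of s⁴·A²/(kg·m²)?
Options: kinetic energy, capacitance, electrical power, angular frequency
Checking the SI base units of each option:
  kinetic energy (E = ½mv²): kg·m²/s²  ✗
  capacitance (C = Q/V): s⁴·A²/(kg·m²)  ✓ matches
  electrical power (P = IV): kg·m²/s³  ✗
  angular frequency (ω = 2πf): 1/s  ✗

Only capacitance has units s⁴·A²/(kg·m²).

Answer: capacitance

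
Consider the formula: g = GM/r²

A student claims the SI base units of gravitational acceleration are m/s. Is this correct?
Units of each symbol in g = GM/r²:
  G (gravitational constant): m³/(kg·s²)
  M (mass): kg
  r (distance): m  → to the power 2 in the denominator, contributes 1/m²

Multiplying the contributions: [m³/(kg·s²)] · [kg] · [1/m²]
Adding exponents of each base unit: m: 1, s: -2
SI base units of gravitational acceleration: m/s²

The claimed units m/s (exponents m: 1, s: -1) do not match the derived units m/s² (exponents m: 1, s: -2), so the claim is incorrect.

Answer: No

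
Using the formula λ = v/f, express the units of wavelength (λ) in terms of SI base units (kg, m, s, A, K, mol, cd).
Units of each symbol in λ = v/f:
  v (wave speed): m/s
  f (frequency): 1/s  → in the denominator, contributes s

Multiplying the contributions: [m/s] · [s]
Adding exponents of each base unit: m: 1
SI base units of wavelength: m

Answer: m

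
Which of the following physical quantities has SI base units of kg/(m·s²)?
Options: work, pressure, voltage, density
Checking the SI base units of each option:
  work (W = Fd): kg·m²/s²  ✗
  pressure (P = F/A): kg/(m·s²)  ✓ matches
  voltage (V = IR): kg·m²/(s³·A)  ✗
  density (ρ = m/V): kg/m³  ✗

Only pressure has units kg/(m·s²).

Answer: pressure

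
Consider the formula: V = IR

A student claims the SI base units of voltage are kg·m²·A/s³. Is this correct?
Units of each symbol in V = IR:
  I (current): A
  R (resistance, in ohms): kg·m²/(s³·A²)

Multiplying the contributions: [A] · [kg·m²/(s³·A²)]
Adding exponents of each base unit: kg: 1, m: 2, s: -3, A: -1
SI base units of voltage: kg·m²/(s³·A)

The claimed units kg·m²·A/s³ (exponents kg: 1, m: 2, s: -3, A: 1) do not match the derived units kg·m²/(s³·A) (exponents kg: 1, m: 2, s: -3, A: -1), so the claim is incorrect.

Answer: No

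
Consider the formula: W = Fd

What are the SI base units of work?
Units of each symbol in W = Fd:
  F (force): kg·m/s²
  d (displacement): m

Multiplying the contributions: [kg·m/s²] · [m]
Adding exponents of each base unit: kg: 1, m: 2, s: -2
SI base units of work: kg·m²/s²

Answer: kg·m²/s²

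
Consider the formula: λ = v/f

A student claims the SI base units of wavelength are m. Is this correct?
Units of each symbol in λ = v/f:
  v (wave speed): m/s
  f (frequency): 1/s  → in the denominator, contributes s

Multiplying the contributions: [m/s] · [s]
Adding exponents of each base unit: m: 1
SI base units of wavelength: m

The claimed units m match the derived units, so the claim is correct.

Answer: Yes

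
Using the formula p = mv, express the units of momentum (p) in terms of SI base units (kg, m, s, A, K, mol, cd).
Units of each symbol in p = mv:
  m (mass): kg
  v (velocity): m/s

Multiplying the contributions: [kg] · [m/s]
Adding exponents of each base unit: kg: 1, m: 1, s: -1
SI base units of momentum: kg·m/s

Answer: kg·m/s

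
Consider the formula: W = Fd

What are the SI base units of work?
Units of each symbol in W = Fd:
  F (force): kg·m/s²
  d (displacement): m

Multiplying the contributions: [kg·m/s²] · [m]
Adding exponents of each base unit: kg: 1, m: 2, s: -2
SI base units of work: kg·m²/s²

Answer: kg·m²/s²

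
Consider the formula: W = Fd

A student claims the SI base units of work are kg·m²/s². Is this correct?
Units of each symbol in W = Fd:
  F (force): kg·m/s²
  d (displacement): m

Multiplying the contributions: [kg·m/s²] · [m]
Adding exponents of each base unit: kg: 1, m: 2, s: -2
SI base units of work: kg·m²/s²

The claimed units kg·m²/s² match the derived units, so the claim is correct.

Answer: Yes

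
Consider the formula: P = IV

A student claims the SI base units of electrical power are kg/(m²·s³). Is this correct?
Units of each symbol in P = IV:
  I (current): A
  V (voltage, in volts): kg·m²/(s³·A)

Multiplying the contributions: [A] · [kg·m²/(s³·A)]
Adding exponents of each base unit: kg: 1, m: 2, s: -3
SI base units of electrical power: kg·m²/s³

The claimed units kg/(m²·s³) (exponents kg: 1, m: -2, s: -3) do not match the derived units kg·m²/s³ (exponents kg: 1, m: 2, s: -3), so the claim is incorrect.

Answer: No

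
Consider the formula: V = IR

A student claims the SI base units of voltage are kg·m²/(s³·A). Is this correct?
Units of each symbol in V = IR:
  I (current): A
  R (resistance, in ohms): kg·m²/(s³·A²)

Multiplying the contributions: [A] · [kg·m²/(s³·A²)]
Adding exponents of each base unit: kg: 1, m: 2, s: -3, A: -1
SI base units of voltage: kg·m²/(s³·A)

The claimed units kg·m²/(s³·A) match the derived units, so the claim is correct.

Answer: Yes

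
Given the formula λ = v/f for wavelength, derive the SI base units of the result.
Units of each symbol in λ = v/f:
  v (wave speed): m/s
  f (frequency): 1/s  → in the denominator, contributes s

Multiplying the contributions: [m/s] · [s]
Adding exponents of each base unit: m: 1
SI base units of wavelength: m

Answer: m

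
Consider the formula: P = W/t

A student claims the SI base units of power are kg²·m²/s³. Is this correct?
Units of each symbol in P = W/t:
  W (work): kg·m²/s²
  t (time): s  → in the denominator, contributes 1/s

Multiplying the contributions: [kg·m²/s²] · [1/s]
Adding exponents of each base unit: kg: 1, m: 2, s: -3
SI base units of power: kg·m²/s³

The claimed units kg²·m²/s³ (exponents kg: 2, m: 2, s: -3) do not match the derived units kg·m²/s³ (exponents kg: 1, m: 2, s: -3), so the claim is incorrect.

Answer: No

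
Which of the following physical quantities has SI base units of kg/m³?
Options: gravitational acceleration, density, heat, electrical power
Checking the SI base units of each option:
  gravitational acceleration (g = GM/r²): m/s²  ✗
  density (ρ = m/V): kg/m³  ✓ matches
  heat (Q = mcΔT): kg·m²/s²  ✗
  electrical power (P = IV): kg·m²/s³  ✗

Only density has units kg/m³.

Answer: density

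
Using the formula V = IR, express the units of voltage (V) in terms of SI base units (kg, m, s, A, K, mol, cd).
Units of each symbol in V = IR:
  I (current): A
  R (resistance, in ohms): kg·m²/(s³·A²)

Multiplying the contributions: [A] · [kg·m²/(s³·A²)]
Adding exponents of each base unit: kg: 1, m: 2, s: -3, A: -1
SI base units of voltage: kg·m²/(s³·A)

Answer: kg·m²/(s³·A)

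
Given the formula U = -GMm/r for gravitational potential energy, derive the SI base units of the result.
Units of each symbol in U = -GMm/r:
  G (gravitational constant): m³/(kg·s²)
  M (mass): kg
  m (mass): kg
  r (distance): m  → in the denominator, contributes 1/m
  The minus sign does not affect the units.

Multiplying the contributions: [m³/(kg·s²)] · [kg] · [kg] · [1/m]
Adding exponents of each base unit: kg: 1, m: 2, s: -2
SI base units of gravitational potential energy: kg·m²/s²

Answer: kg·m²/s²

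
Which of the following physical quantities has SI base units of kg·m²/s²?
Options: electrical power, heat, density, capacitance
Checking the SI base units of each option:
  electrical power (P = IV): kg·m²/s³  ✗
  heat (Q = mcΔT): kg·m²/s²  ✓ matches
  density (ρ = m/V): kg/m³  ✗
  capacitance (C = Q/V): s⁴·A²/(kg·m²)  ✗

Only heat has units kg·m²/s².

Answer: heat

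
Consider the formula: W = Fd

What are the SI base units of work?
Units of each symbol in W = Fd:
  F (force): kg·m/s²
  d (displacement): m

Multiplying the contributions: [kg·m/s²] · [m]
Adding exponents of each base unit: kg: 1, m: 2, s: -2
SI base units of work: kg·m²/s²

Answer: kg·m²/s²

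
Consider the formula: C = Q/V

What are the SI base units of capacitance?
Units of each symbol in C = Q/V:
  Q (charge, in coulombs): s·A
  V (voltage, in volts): kg·m²/(s³·A)  → in the denominator, contributes s³·A/(kg·m²)

Multiplying the contributions: [s·A] · [s³·A/(kg·m²)]
Adding exponents of each base unit: kg: -1, m: -2, s: 4, A: 2
SI base units of capacitance: s⁴·A²/(kg·m²)

Answer: s⁴·A²/(kg·m²)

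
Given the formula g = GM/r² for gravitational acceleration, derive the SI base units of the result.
Units of each symbol in g = GM/r²:
  G (gravitational constant): m³/(kg·s²)
  M (mass): kg
  r (distance): m  → to the power 2 in the denominator, contributes 1/m²

Multiplying the contributions: [m³/(kg·s²)] · [kg] · [1/m²]
Adding exponents of each base unit: m: 1, s: -2
SI base units of gravitational acceleration: m/s²

Answer: m/s²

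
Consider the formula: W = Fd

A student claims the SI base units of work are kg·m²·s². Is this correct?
Units of each symbol in W = Fd:
  F (force): kg·m/s²
  d (displacement): m

Multiplying the contributions: [kg·m/s²] · [m]
Adding exponents of each base unit: kg: 1, m: 2, s: -2
SI base units of work: kg·m²/s²

The claimed units kg·m²·s² (exponents kg: 1, m: 2, s: 2) do not match the derived units kg·m²/s² (exponents kg: 1, m: 2, s: -2), so the claim is incorrect.

Answer: No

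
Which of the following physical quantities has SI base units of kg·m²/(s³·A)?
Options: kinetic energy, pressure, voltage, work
Checking the SI base units of each option:
  kinetic energy (E = ½mv²): kg·m²/s²  ✗
  pressure (P = F/A): kg/(m·s²)  ✗
  voltage (V = IR): kg·m²/(s³·A)  ✓ matches
  work (W = Fd): kg·m²/s²  ✗

Only voltage has units kg·m²/(s³·A).

Answer: voltage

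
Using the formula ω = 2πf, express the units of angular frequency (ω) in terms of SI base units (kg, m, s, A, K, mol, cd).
Units of each symbol in ω = 2πf:
  f (frequency): 1/s
  The factor 2π is dimensionless.

Multiplying the contributions: [1/s]
Adding exponents of each base unit: s: -1
SI base units of angular frequency: 1/s

Answer: 1/s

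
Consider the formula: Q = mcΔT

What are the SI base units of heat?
Units of each symbol in Q = mcΔT:
  m (mass): kg
  c (specific heat capacity, in J/(kg·K)): m²/(s²·K)
  ΔT (temperature change): K

Multiplying the contributions: [kg] · [m²/(s²·K)] · [K]
Adding exponents of each base unit: kg: 1, m: 2, s: -2
SI base units of heat: kg·m²/s²

Answer: kg·m²/s²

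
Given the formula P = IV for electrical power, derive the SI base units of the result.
Units of each symbol in P = IV:
  I (current): A
  V (voltage, in volts): kg·m²/(s³·A)

Multiplying the contributions: [A] · [kg·m²/(s³·A)]
Adding exponents of each base unit: kg: 1, m: 2, s: -3
SI base units of electrical power: kg·m²/s³

Answer: kg·m²/s³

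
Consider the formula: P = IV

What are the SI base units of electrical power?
Units of each symbol in P = IV:
  I (current): A
  V (voltage, in volts): kg·m²/(s³·A)

Multiplying the contributions: [A] · [kg·m²/(s³·A)]
Adding exponents of each base unit: kg: 1, m: 2, s: -3
SI base units of electrical power: kg·m²/s³

Answer: kg·m²/s³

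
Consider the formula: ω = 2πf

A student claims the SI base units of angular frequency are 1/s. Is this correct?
Units of each symbol in ω = 2πf:
  f (frequency): 1/s
  The factor 2π is dimensionless.

Multiplying the contributions: [1/s]
Adding exponents of each base unit: s: -1
SI base units of angular frequency: 1/s

The claimed units 1/s match the derived units, so the claim is correct.

Answer: Yes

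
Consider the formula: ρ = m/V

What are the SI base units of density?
Units of each symbol in ρ = m/V:
  m (mass): kg
  V (volume): m³  → in the denominator, contributes 1/m³

Multiplying the contributions: [kg] · [1/m³]
Adding exponents of each base unit: kg: 1, m: -3
SI base units of density: kg/m³

Answer: kg/m³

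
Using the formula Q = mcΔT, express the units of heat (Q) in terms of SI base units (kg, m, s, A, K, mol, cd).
Units of each symbol in Q = mcΔT:
  m (mass): kg
  c (specific heat capacity, in J/(kg·K)): m²/(s²·K)
  ΔT (temperature change): K

Multiplying the contributions: [kg] · [m²/(s²·K)] · [K]
Adding exponents of each base unit: kg: 1, m: 2, s: -2
SI base units of heat: kg·m²/s²

Answer: kg·m²/s²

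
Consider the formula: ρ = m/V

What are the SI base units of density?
Units of each symbol in ρ = m/V:
  m (mass): kg
  V (volume): m³  → in the denominator, contributes 1/m³

Multiplying the contributions: [kg] · [1/m³]
Adding exponents of each base unit: kg: 1, m: -3
SI base units of density: kg/m³

Answer: kg/m³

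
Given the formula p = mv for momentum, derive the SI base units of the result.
Units of each symbol in p = mv:
  m (mass): kg
  v (velocity): m/s

Multiplying the contributions: [kg] · [m/s]
Adding exponents of each base unit: kg: 1, m: 1, s: -1
SI base units of momentum: kg·m/s

Answer: kg·m/s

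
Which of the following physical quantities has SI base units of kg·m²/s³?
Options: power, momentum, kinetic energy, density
Checking the SI base units of each option:
  power (P = W/t): kg·m²/s³  ✓ matches
  momentum (p = mv): kg·m/s  ✗
  kinetic energy (E = ½mv²): kg·m²/s²  ✗
  density (ρ = m/V): kg/m³  ✗

Only power has units kg·m²/s³.

Answer: power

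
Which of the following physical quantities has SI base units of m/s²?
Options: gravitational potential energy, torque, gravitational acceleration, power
Checking the SI base units of each option:
  gravitational potential energy (U = -GMm/r): kg·m²/s²  ✗
  torque (τ = Fr): kg·m²/s²  ✗
  gravitational acceleration (g = GM/r²): m/s²  ✓ matches
  power (P = W/t): kg·m²/s³  ✗

Only gravitational acceleration has units m/s².

Answer: gravitational acceleration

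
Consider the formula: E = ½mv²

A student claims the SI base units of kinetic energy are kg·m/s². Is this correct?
Units of each symbol in E = ½mv²:
  m (mass): kg
  v (speed): m/s  → to the power 2, contributes m²/s²
  The factor ½ is dimensionless.

Multiplying the contributions: [kg] · [m²/s²]
Adding exponents of each base unit: kg: 1, m: 2, s: -2
SI base units of kinetic energy: kg·m²/s²

The claimed units kg·m/s² (exponents kg: 1, m: 1, s: -2) do not match the derived units kg·m²/s² (exponents kg: 1, m: 2, s: -2), so the claim is incorrect.

Answer: No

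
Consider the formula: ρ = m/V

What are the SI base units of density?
Units of each symbol in ρ = m/V:
  m (mass): kg
  V (volume): m³  → in the denominator, contributes 1/m³

Multiplying the contributions: [kg] · [1/m³]
Adding exponents of each base unit: kg: 1, m: -3
SI base units of density: kg/m³

Answer: kg/m³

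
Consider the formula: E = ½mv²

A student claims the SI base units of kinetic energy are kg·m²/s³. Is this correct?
Units of each symbol in E = ½mv²:
  m (mass): kg
  v (speed): m/s  → to the power 2, contributes m²/s²
  The factor ½ is dimensionless.

Multiplying the contributions: [kg] · [m²/s²]
Adding exponents of each base unit: kg: 1, m: 2, s: -2
SI base units of kinetic energy: kg·m²/s²

The claimed units kg·m²/s³ (exponents kg: 1, m: 2, s: -3) do not match the derived units kg·m²/s² (exponents kg: 1, m: 2, s: -2), so the claim is incorrect.

Answer: No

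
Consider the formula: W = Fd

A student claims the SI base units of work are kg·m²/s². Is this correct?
Units of each symbol in W = Fd:
  F (force): kg·m/s²
  d (displacement): m

Multiplying the contributions: [kg·m/s²] · [m]
Adding exponents of each base unit: kg: 1, m: 2, s: -2
SI base units of work: kg·m²/s²

The claimed units kg·m²/s² match the derived units, so the claim is correct.

Answer: Yes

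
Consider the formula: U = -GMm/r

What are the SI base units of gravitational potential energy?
Units of each symbol in U = -GMm/r:
  G (gravitational constant): m³/(kg·s²)
  M (mass): kg
  m (mass): kg
  r (distance): m  → in the denominator, contributes 1/m
  The minus sign does not affect the units.

Multiplying the contributions: [m³/(kg·s²)] · [kg] · [kg] · [1/m]
Adding exponents of each base unit: kg: 1, m: 2, s: -2
SI base units of gravitational potential energy: kg·m²/s²

Answer: kg·m²/s²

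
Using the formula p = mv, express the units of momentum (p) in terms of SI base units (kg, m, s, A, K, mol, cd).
Units of each symbol in p = mv:
  m (mass): kg
  v (velocity): m/s

Multiplying the contributions: [kg] · [m/s]
Adding exponents of each base unit: kg: 1, m: 1, s: -1
SI base units of momentum: kg·m/s

Answer: kg·m/s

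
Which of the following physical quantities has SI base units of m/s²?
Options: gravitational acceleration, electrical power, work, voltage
Checking the SI base units of each option:
  gravitational acceleration (g = GM/r²): m/s²  ✓ matches
  electrical power (P = IV): kg·m²/s³  ✗
  work (W = Fd): kg·m²/s²  ✗
  voltage (V = IR): kg·m²/(s³·A)  ✗

Only gravitational acceleration has units m/s².

Answer: gravitational acceleration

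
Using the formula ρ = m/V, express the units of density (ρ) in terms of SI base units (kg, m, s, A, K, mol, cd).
Units of each symbol in ρ = m/V:
  m (mass): kg
  V (volume): m³  → in the denominator, contributes 1/m³

Multiplying the contributions: [kg] · [1/m³]
Adding exponents of each base unit: kg: 1, m: -3
SI base units of density: kg/m³

Answer: kg/m³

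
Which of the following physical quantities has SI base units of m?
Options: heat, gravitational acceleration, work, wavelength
Checking the SI base units of each option:
  heat (Q = mcΔT): kg·m²/s²  ✗
  gravitational acceleration (g = GM/r²): m/s²  ✗
  work (W = Fd): kg·m²/s²  ✗
  wavelength (λ = v/f): m  ✓ matches

Only wavelength has units m.

Answer: wavelength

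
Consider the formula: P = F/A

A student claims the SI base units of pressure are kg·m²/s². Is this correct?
Units of each symbol in P = F/A:
  F (force): kg·m/s²
  A (area): m²  → in the denominator, contributes 1/m²

Multiplying the contributions: [kg·m/s²] · [1/m²]
Adding exponents of each base unit: kg: 1, m: -1, s: -2
SI base units of pressure: kg/(m·s²)

The claimed units kg·m²/s² (exponents kg: 1, m: 2, s: -2) do not match the derived units kg/(m·s²) (exponents kg: 1, m: -1, s: -2), so the claim is incorrect.

Answer: No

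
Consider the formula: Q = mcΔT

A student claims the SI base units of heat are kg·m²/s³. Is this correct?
Units of each symbol in Q = mcΔT:
  m (mass): kg
  c (specific heat capacity, in J/(kg·K)): m²/(s²·K)
  ΔT (temperature change): K

Multiplying the contributions: [kg] · [m²/(s²·K)] · [K]
Adding exponents of each base unit: kg: 1, m: 2, s: -2
SI base units of heat: kg·m²/s²

The claimed units kg·m²/s³ (exponents kg: 1, m: 2, s: -3) do not match the derived units kg·m²/s² (exponents kg: 1, m: 2, s: -2), so the claim is incorrect.

Answer: No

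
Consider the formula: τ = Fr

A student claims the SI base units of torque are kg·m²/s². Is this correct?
Units of each symbol in τ = Fr:
  F (force): kg·m/s²
  r (lever arm): m

Multiplying the contributions: [kg·m/s²] · [m]
Adding exponents of each base unit: kg: 1, m: 2, s: -2
SI base units of torque: kg·m²/s²

The claimed units kg·m²/s² match the derived units, so the claim is correct.

Answer: Yes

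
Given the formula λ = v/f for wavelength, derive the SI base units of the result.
Units of each symbol in λ = v/f:
  v (wave speed): m/s
  f (frequency): 1/s  → in the denominator, contributes s

Multiplying the contributions: [m/s] · [s]
Adding exponents of each base unit: m: 1
SI base units of wavelength: m

Answer: m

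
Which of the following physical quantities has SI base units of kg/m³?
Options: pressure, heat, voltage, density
Checking the SI base units of each option:
  pressure (P = F/A): kg/(m·s²)  ✗
  heat (Q = mcΔT): kg·m²/s²  ✗
  voltage (V = IR): kg·m²/(s³·A)  ✗
  density (ρ = m/V): kg/m³  ✓ matches

Only density has units kg/m³.

Answer: density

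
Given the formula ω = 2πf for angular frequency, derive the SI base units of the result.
Units of each symbol in ω = 2πf:
  f (frequency): 1/s
  The factor 2π is dimensionless.

Multiplying the contributions: [1/s]
Adding exponents of each base unit: s: -1
SI base units of angular frequency: 1/s

Answer: 1/s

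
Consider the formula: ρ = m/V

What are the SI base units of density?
Units of each symbol in ρ = m/V:
  m (mass): kg
  V (volume): m³  → in the denominator, contributes 1/m³

Multiplying the contributions: [kg] · [1/m³]
Adding exponents of each base unit: kg: 1, m: -3
SI base units of density: kg/m³

Answer: kg/m³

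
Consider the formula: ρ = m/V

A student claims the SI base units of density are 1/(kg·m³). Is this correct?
Units of each symbol in ρ = m/V:
  m (mass): kg
  V (volume): m³  → in the denominator, contributes 1/m³

Multiplying the contributions: [kg] · [1/m³]
Adding exponents of each base unit: kg: 1, m: -3
SI base units of density: kg/m³

The claimed units 1/(kg·m³) (exponents kg: -1, m: -3) do not match the derived units kg/m³ (exponents kg: 1, m: -3), so the claim is incorrect.

Answer: No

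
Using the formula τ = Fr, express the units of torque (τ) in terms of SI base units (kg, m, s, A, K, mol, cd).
Units of each symbol in τ = Fr:
  F (force): kg·m/s²
  r (lever arm): m

Multiplying the contributions: [kg·m/s²] · [m]
Adding exponents of each base unit: kg: 1, m: 2, s: -2
SI base units of torque: kg·m²/s²

Answer: kg·m²/s²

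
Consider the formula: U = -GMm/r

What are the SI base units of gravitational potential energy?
Units of each symbol in U = -GMm/r:
  G (gravitational constant): m³/(kg·s²)
  M (mass): kg
  m (mass): kg
  r (distance): m  → in the denominator, contributes 1/m
  The minus sign does not affect the units.

Multiplying the contributions: [m³/(kg·s²)] · [kg] · [kg] · [1/m]
Adding exponents of each base unit: kg: 1, m: 2, s: -2
SI base units of gravitational potential energy: kg·m²/s²

Answer: kg·m²/s²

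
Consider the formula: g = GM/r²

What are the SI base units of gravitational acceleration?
Units of each symbol in g = GM/r²:
  G (gravitational constant): m³/(kg·s²)
  M (mass): kg
  r (distance): m  → to the power 2 in the denominator, contributes 1/m²

Multiplying the contributions: [m³/(kg·s²)] · [kg] · [1/m²]
Adding exponents of each base unit: m: 1, s: -2
SI base units of gravitational acceleration: m/s²

Answer: m/s²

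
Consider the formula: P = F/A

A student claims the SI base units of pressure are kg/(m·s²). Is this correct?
Units of each symbol in P = F/A:
  F (force): kg·m/s²
  A (area): m²  → in the denominator, contributes 1/m²

Multiplying the contributions: [kg·m/s²] · [1/m²]
Adding exponents of each base unit: kg: 1, m: -1, s: -2
SI base units of pressure: kg/(m·s²)

The claimed units kg/(m·s²) match the derived units, so the claim is correct.

Answer: Yes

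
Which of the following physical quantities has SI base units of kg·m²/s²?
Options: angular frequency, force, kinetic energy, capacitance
Checking the SI base units of each option:
  angular frequency (ω = 2πf): 1/s  ✗
  force (F = ma): kg·m/s²  ✗
  kinetic energy (E = ½mv²): kg·m²/s²  ✓ matches
  capacitance (C = Q/V): s⁴·A²/(kg·m²)  ✗

Only kinetic energy has units kg·m²/s².

Answer: kinetic energy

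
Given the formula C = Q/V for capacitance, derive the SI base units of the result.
Units of each symbol in C = Q/V:
  Q (charge, in coulombs): s·A
  V (voltage, in volts): kg·m²/(s³·A)  → in the denominator, contributes s³·A/(kg·m²)

Multiplying the contributions: [s·A] · [s³·A/(kg·m²)]
Adding exponents of each base unit: kg: -1, m: -2, s: 4, A: 2
SI base units of capacitance: s⁴·A²/(kg·m²)

Answer: s⁴·A²/(kg·m²)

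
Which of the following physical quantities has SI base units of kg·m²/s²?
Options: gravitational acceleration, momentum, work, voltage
Checking the SI base units of each option:
  gravitational acceleration (g = GM/r²): m/s²  ✗
  momentum (p = mv): kg·m/s  ✗
  work (W = Fd): kg·m²/s²  ✓ matches
  voltage (V = IR): kg·m²/(s³·A)  ✗

Only work has units kg·m²/s².

Answer: work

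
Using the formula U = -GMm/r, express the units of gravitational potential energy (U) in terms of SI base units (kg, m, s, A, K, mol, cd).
Units of each symbol in U = -GMm/r:
  G (gravitational constant): m³/(kg·s²)
  M (mass): kg
  m (mass): kg
  r (distance): m  → in the denominator, contributes 1/m
  The minus sign does not affect the units.

Multiplying the contributions: [m³/(kg·s²)] · [kg] · [kg] · [1/m]
Adding exponents of each base unit: kg: 1, m: 2, s: -2
SI base units of gravitational potential energy: kg·m²/s²

Answer: kg·m²/s²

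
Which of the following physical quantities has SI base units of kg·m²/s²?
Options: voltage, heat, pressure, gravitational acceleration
Checking the SI base units of each option:
  voltage (V = IR): kg·m²/(s³·A)  ✗
  heat (Q = mcΔT): kg·m²/s²  ✓ matches
  pressure (P = F/A): kg/(m·s²)  ✗
  gravitational acceleration (g = GM/r²): m/s²  ✗

Only heat has units kg·m²/s².

Answer: heat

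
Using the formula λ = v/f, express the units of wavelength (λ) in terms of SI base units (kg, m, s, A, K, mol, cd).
Units of each symbol in λ = v/f:
  v (wave speed): m/s
  f (frequency): 1/s  → in the denominator, contributes s

Multiplying the contributions: [m/s] · [s]
Adding exponents of each base unit: m: 1
SI base units of wavelength: m

Answer: m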